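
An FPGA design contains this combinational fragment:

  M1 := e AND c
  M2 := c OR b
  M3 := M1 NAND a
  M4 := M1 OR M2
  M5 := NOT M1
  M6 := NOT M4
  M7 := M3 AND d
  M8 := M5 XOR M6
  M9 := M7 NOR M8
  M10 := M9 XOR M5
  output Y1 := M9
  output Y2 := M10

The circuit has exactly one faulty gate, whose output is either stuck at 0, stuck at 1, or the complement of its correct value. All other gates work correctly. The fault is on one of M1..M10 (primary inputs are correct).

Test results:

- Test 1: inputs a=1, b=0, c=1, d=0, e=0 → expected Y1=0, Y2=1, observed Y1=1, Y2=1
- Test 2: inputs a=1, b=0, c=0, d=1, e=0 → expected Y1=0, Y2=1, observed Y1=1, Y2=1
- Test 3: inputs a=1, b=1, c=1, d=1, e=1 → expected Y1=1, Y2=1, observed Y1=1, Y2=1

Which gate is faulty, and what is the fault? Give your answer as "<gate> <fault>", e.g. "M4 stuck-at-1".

M1 stuck-at-1

Fault-free values for test 1 (a=1, b=0, c=1, d=0, e=0): M1=0, M2=1, M3=1, M4=1, M5=1, M6=0, M7=0, M8=1, M9=0, M10=1, giving Y1=0, Y2=1. Observed Y1=1, Y2=1.
Test 1: faults giving observed Y1=1, Y2=1 are {M1 stuck-at-1, M1 inverted output, M5 stuck-at-0, M5 inverted output}.
Test 2 (a=1, b=0, c=0, d=1, e=0): fault-free M1=0, M2=0, M3=1, M4=0, M5=1, M6=1, M7=1, M8=0, M9=0, M10=1 → Y1=0, Y2=1; observed Y1=1, Y2=1. Eliminates M5 stuck-at-0, M5 inverted output.
Test 3 (a=1, b=1, c=1, d=1, e=1): fault-free M1=1, M2=1, M3=0, M4=1, M5=0, M6=0, M7=0, M8=0, M9=1, M10=1 → Y1=1, Y2=1; observed Y1=1, Y2=1. Eliminates M1 inverted output.
Only M1 stuck-at-1 is consistent with every test.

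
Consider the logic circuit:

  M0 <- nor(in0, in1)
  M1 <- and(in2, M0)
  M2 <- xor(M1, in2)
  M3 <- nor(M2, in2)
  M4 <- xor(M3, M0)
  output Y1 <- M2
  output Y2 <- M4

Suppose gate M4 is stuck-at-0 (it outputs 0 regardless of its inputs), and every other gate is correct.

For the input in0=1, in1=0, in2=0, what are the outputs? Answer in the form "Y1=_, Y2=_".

Y1=0, Y2=0

Propagate with M4 forced: M0=0, M1=0, M2=0, M3=1, M4=0 [stuck-at-0].
So the outputs are Y1=0, Y2=0. (Without the fault they would be Y1=0, Y2=1.)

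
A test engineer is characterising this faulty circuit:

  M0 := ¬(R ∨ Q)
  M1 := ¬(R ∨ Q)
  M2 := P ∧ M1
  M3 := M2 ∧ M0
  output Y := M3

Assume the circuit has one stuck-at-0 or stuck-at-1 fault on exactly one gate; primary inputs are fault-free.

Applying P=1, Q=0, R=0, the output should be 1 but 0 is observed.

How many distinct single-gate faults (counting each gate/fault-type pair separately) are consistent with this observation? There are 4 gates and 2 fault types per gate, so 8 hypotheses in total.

Fault-free: M0=1, M1=1, M2=1, M3=1 → 1. Observed 0.
  M0 stuck-at-0: output 0 ✓
  M0 stuck-at-1: output 1 ✗
  M1 stuck-at-0: output 0 ✓
  M1 stuck-at-1: output 1 ✗
  M2 stuck-at-0: output 0 ✓
  M2 stuck-at-1: output 1 ✗
  M3 stuck-at-0: output 0 ✓
  M3 stuck-at-1: output 1 ✗
Consistent faults: {M0 stuck-at-0, M1 stuck-at-0, M2 stuck-at-0, M3 stuck-at-0} — 4 in all.

4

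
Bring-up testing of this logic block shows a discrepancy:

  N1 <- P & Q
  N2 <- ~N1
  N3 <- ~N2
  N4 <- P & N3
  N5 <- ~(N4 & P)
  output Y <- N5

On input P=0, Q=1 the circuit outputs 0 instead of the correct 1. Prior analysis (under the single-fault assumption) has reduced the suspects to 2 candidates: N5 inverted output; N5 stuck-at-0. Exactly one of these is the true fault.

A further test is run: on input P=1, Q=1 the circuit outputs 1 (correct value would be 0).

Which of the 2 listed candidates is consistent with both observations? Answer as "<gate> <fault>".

Evaluate each candidate on input P=1, Q=1:
  N5 inverted output: N1=1, N2=0, N3=1, N4=1, N5=1 [inverted output] → 1 — matches
  N5 stuck-at-0: N1=1, N2=0, N3=1, N4=1, N5=0 [stuck-at-0] → 0 — eliminated
Only N5 inverted output reproduces the observed 1.

N5 inverted output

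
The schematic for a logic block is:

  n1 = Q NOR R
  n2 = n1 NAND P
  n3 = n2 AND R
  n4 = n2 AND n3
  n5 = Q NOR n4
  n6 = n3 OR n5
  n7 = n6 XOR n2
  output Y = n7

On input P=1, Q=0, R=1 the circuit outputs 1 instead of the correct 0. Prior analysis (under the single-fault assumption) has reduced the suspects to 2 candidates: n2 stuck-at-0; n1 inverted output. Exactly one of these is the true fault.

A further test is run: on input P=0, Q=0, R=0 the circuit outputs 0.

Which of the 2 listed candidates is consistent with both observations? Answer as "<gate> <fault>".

Evaluate each candidate on input P=0, Q=0, R=0:
  n2 stuck-at-0: n1=1, n2=0 [stuck-at-0], n3=0, n4=0, n5=1, n6=1, n7=1 → 1 — eliminated
  n1 inverted output: n1=0 [inverted output], n2=1, n3=0, n4=0, n5=1, n6=1, n7=0 → 0 — matches
Only n1 inverted output reproduces the observed 0.

n1 inverted output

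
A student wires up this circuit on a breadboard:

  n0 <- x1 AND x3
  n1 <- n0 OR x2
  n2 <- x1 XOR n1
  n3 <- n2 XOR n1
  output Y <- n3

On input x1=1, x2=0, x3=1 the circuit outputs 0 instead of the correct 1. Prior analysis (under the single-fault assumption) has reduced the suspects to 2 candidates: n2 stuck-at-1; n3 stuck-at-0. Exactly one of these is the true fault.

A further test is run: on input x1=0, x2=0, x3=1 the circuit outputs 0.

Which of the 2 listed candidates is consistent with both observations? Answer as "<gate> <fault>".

n3 stuck-at-0

Evaluate each candidate on input x1=0, x2=0, x3=1:
  n2 stuck-at-1: n0=0, n1=0, n2=1 [stuck-at-1], n3=1 → 1 — eliminated
  n3 stuck-at-0: n0=0, n1=0, n2=0, n3=0 [stuck-at-0] → 0 — matches
Only n3 stuck-at-0 reproduces the observed 0.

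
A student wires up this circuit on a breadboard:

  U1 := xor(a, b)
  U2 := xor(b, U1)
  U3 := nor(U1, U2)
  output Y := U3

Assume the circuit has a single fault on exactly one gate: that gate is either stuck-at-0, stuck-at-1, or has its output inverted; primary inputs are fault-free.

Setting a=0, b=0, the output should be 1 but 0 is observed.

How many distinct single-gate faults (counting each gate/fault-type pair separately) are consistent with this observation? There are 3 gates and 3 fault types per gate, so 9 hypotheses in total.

Fault-free: U1=0, U2=0, U3=1 → 1. Observed 0.
  U1 stuck-at-0: output 1 ✗
  U1 stuck-at-1: output 0 ✓
  U1 inverted output: output 0 ✓
  U2 stuck-at-0: output 1 ✗
  U2 stuck-at-1: output 0 ✓
  U2 inverted output: output 0 ✓
  U3 stuck-at-0: output 0 ✓
  U3 stuck-at-1: output 1 ✗
  U3 inverted output: output 0 ✓
Consistent faults: {U1 stuck-at-1, U1 inverted output, U2 stuck-at-1, U2 inverted output, U3 stuck-at-0, U3 inverted output} — 6 in all.

6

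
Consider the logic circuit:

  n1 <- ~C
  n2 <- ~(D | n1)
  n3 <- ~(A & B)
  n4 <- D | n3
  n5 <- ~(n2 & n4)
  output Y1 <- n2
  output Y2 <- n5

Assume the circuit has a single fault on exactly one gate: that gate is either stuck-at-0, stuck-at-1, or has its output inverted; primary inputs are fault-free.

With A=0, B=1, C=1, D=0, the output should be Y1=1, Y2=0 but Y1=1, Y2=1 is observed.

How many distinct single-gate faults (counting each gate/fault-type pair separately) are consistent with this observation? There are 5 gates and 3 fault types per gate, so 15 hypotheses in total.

Fault-free: n1=0, n2=1, n3=1, n4=1, n5=0 → Y1=1, Y2=0. Observed Y1=1, Y2=1.
  n1: none of the 3 fault types match ✗
  n2: none of the 3 fault types match ✗
  n3: stuck-at-0, inverted output ✓; others ✗
  n4: stuck-at-0, inverted output ✓; others ✗
  n5: stuck-at-1, inverted output ✓; others ✗
Consistent faults: {n3 stuck-at-0, n3 inverted output, n4 stuck-at-0, n4 inverted output, n5 stuck-at-1, n5 inverted output} — 6 in all.

6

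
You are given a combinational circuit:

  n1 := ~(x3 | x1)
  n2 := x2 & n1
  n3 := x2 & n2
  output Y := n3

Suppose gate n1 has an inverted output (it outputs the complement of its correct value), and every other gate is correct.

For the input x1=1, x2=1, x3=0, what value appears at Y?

Propagate with n1 forced: n1=1 [inverted output], n2=1, n3=1.
So Y = 1. (Without the fault it would be 0.)

1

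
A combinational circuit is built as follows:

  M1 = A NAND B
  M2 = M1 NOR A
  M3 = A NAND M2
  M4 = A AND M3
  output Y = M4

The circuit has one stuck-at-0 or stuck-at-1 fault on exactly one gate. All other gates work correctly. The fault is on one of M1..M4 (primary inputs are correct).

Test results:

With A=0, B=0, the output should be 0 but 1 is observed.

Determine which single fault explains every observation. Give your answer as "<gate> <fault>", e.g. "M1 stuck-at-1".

Fault-free values for test 1 (A=0, B=0): M1=1, M2=0, M3=1, M4=0, giving Y=0. Observed 1.
Test 1: faults giving observed 1 are {M4 stuck-at-1}.
Only M4 stuck-at-1 is consistent with every test.

M4 stuck-at-1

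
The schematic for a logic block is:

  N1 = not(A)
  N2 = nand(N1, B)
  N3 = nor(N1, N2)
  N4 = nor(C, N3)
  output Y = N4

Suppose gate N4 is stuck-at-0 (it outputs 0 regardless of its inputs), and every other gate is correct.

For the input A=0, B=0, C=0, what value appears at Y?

0

Propagate with N4 forced: N1=1, N2=1, N3=0, N4=0 [stuck-at-0].
So Y = 0. (Without the fault it would be 1.)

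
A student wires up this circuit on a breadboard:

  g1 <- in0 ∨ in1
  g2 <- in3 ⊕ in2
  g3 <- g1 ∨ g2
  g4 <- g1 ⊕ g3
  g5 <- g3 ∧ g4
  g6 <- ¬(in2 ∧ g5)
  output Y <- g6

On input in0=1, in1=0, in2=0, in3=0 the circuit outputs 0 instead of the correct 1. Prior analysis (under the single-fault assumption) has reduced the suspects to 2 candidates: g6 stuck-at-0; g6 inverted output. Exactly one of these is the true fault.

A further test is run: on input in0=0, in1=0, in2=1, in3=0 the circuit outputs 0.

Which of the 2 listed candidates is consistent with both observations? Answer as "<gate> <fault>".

Evaluate each candidate on input in0=0, in1=0, in2=1, in3=0:
  g6 stuck-at-0: g1=0, g2=1, g3=1, g4=1, g5=1, g6=0 [stuck-at-0] → 0 — matches
  g6 inverted output: g1=0, g2=1, g3=1, g4=1, g5=1, g6=1 [inverted output] → 1 — eliminated
Only g6 stuck-at-0 reproduces the observed 0.

g6 stuck-at-0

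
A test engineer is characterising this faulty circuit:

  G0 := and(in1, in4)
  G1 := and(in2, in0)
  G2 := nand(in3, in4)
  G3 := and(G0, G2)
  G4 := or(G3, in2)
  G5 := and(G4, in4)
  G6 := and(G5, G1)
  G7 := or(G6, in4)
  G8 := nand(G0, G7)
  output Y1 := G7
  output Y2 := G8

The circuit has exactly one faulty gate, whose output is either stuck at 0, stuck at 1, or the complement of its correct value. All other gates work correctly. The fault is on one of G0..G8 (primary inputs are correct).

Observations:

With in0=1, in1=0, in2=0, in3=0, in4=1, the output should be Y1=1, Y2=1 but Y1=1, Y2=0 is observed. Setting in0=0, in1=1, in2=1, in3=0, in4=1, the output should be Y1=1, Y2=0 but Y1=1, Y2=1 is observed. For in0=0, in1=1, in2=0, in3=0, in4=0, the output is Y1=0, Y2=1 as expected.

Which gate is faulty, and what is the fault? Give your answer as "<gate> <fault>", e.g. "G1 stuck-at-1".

G0 inverted output

Fault-free values for test 1 (in0=1, in1=0, in2=0, in3=0, in4=1): G0=0, G1=0, G2=1, G3=0, G4=0, G5=0, G6=0, G7=1, G8=1, giving Y1=1, Y2=1. Observed Y1=1, Y2=0.
Test 1: faults giving observed Y1=1, Y2=0 are {G0 stuck-at-1, G0 inverted output, G8 stuck-at-0, G8 inverted output}.
Test 2 (in0=0, in1=1, in2=1, in3=0, in4=1): fault-free G0=1, G1=0, G2=1, G3=1, G4=1, G5=1, G6=0, G7=1, G8=0 → Y1=1, Y2=0; observed Y1=1, Y2=1. Eliminates G0 stuck-at-1, G8 stuck-at-0.
Test 3 (in0=0, in1=1, in2=0, in3=0, in4=0): fault-free G0=0, G1=0, G2=1, G3=0, G4=0, G5=0, G6=0, G7=0, G8=1 → Y1=0, Y2=1; observed Y1=0, Y2=1. Eliminates G8 inverted output.
Only G0 inverted output is consistent with every test.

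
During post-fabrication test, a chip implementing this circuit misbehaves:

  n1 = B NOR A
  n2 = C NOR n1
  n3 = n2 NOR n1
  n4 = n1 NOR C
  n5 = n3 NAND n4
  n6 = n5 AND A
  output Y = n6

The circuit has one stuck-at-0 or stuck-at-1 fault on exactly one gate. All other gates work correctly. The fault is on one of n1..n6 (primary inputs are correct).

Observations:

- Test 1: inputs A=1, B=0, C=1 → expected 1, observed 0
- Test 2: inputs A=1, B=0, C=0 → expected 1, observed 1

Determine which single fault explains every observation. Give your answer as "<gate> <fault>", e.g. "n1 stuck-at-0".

n4 stuck-at-1

Fault-free values for test 1 (A=1, B=0, C=1): n1=0, n2=0, n3=1, n4=0, n5=1, n6=1, giving Y=1. Observed 0.
Test 1: faults giving observed 0 are {n4 stuck-at-1, n5 stuck-at-0, n6 stuck-at-0}.
Test 2 (A=1, B=0, C=0): fault-free n1=0, n2=1, n3=0, n4=1, n5=1, n6=1 → 1; observed 1. Eliminates n5 stuck-at-0, n6 stuck-at-0.
Only n4 stuck-at-1 is consistent with every test.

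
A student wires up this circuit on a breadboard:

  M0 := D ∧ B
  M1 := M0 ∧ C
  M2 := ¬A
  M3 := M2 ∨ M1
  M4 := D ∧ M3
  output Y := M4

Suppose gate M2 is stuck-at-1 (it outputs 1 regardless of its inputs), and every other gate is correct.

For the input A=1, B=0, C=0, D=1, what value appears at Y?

1

Propagate with M2 forced: M0=0, M1=0, M2=1 [stuck-at-1], M3=1, M4=1.
So Y = 1. (Without the fault it would be 0.)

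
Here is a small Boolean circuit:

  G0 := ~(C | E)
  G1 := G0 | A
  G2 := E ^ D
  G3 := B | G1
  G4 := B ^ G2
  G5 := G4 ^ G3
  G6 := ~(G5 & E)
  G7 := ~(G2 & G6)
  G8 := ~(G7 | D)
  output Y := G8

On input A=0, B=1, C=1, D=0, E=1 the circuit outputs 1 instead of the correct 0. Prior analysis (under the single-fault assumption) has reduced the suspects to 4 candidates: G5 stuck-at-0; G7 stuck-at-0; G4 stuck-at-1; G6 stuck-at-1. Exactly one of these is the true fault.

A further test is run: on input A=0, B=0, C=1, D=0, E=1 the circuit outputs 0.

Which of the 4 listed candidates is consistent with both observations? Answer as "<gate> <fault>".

G4 stuck-at-1

Evaluate each candidate on input A=0, B=0, C=1, D=0, E=1:
  G5 stuck-at-0: G0=0, G1=0, G2=1, G3=0, G4=1, G5=0 [stuck-at-0], G6=1, G7=0, G8=1 → 1 — eliminated
  G7 stuck-at-0: G0=0, G1=0, G2=1, G3=0, G4=1, G5=1, G6=0, G7=0 [stuck-at-0], G8=1 → 1 — eliminated
  G4 stuck-at-1: G0=0, G1=0, G2=1, G3=0, G4=1 [stuck-at-1], G5=1, G6=0, G7=1, G8=0 → 0 — matches
  G6 stuck-at-1: G0=0, G1=0, G2=1, G3=0, G4=1, G5=1, G6=1 [stuck-at-1], G7=0, G8=1 → 1 — eliminated
Only G4 stuck-at-1 reproduces the observed 0.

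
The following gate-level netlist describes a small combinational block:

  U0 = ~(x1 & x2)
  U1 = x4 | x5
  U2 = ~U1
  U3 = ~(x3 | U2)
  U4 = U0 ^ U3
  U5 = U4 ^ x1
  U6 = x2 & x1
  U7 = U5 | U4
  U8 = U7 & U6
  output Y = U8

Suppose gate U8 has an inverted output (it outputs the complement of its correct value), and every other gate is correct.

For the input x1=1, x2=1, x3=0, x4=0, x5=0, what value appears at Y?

Propagate with U8 forced: U0=0, U1=0, U2=1, U3=0, U4=0, U5=1, U6=1, U7=1, U8=0 [inverted output].
So Y = 0. (Without the fault it would be 1.)

0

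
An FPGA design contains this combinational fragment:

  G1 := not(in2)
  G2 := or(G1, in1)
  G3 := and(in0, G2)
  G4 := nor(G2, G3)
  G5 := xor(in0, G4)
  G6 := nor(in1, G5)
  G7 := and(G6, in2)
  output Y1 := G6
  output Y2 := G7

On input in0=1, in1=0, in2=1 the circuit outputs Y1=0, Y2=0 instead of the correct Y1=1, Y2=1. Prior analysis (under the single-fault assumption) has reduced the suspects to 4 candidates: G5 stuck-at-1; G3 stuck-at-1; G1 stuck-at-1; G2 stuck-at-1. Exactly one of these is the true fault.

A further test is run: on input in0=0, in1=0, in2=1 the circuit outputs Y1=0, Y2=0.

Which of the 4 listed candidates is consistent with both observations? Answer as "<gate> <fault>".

Evaluate each candidate on input in0=0, in1=0, in2=1:
  G5 stuck-at-1: G1=0, G2=0, G3=0, G4=1, G5=1 [stuck-at-1], G6=0, G7=0 → Y1=0, Y2=0 — matches
  G3 stuck-at-1: G1=0, G2=0, G3=1 [stuck-at-1], G4=0, G5=0, G6=1, G7=1 → Y1=1, Y2=1 — eliminated
  G1 stuck-at-1: G1=1 [stuck-at-1], G2=1, G3=0, G4=0, G5=0, G6=1, G7=1 → Y1=1, Y2=1 — eliminated
  G2 stuck-at-1: G1=0, G2=1 [stuck-at-1], G3=0, G4=0, G5=0, G6=1, G7=1 → Y1=1, Y2=1 — eliminated
Only G5 stuck-at-1 reproduces the observed Y1=0, Y2=0.

G5 stuck-at-1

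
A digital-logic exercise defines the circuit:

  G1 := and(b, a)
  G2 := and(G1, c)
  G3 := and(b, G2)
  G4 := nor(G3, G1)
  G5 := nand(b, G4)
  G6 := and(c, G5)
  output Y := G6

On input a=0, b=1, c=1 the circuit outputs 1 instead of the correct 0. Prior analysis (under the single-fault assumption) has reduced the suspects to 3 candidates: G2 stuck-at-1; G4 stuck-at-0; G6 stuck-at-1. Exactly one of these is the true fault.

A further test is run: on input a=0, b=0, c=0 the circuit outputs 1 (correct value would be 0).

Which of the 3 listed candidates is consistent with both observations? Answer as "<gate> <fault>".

G6 stuck-at-1

Evaluate each candidate on input a=0, b=0, c=0:
  G2 stuck-at-1: G1=0, G2=1 [stuck-at-1], G3=0, G4=1, G5=1, G6=0 → 0 — eliminated
  G4 stuck-at-0: G1=0, G2=0, G3=0, G4=0 [stuck-at-0], G5=1, G6=0 → 0 — eliminated
  G6 stuck-at-1: G1=0, G2=0, G3=0, G4=1, G5=1, G6=1 [stuck-at-1] → 1 — matches
Only G6 stuck-at-1 reproduces the observed 1.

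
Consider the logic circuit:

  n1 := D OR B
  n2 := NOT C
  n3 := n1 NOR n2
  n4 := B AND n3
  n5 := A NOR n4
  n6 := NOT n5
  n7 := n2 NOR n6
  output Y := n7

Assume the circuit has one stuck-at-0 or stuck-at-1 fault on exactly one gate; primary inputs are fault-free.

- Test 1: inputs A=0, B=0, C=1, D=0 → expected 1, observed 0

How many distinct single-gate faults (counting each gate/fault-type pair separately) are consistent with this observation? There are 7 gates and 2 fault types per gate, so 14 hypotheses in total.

Fault-free: n1=0, n2=0, n3=1, n4=0, n5=1, n6=0, n7=1 → 1. Observed 0.
  n1 stuck-at-0: output 1 ✗
  n1 stuck-at-1: output 1 ✗
  n2 stuck-at-0: output 1 ✗
  n2 stuck-at-1: output 0 ✓
  n3 stuck-at-0: output 1 ✗
  n3 stuck-at-1: output 1 ✗
  n4 stuck-at-0: output 1 ✗
  n4 stuck-at-1: output 0 ✓
  n5 stuck-at-0: output 0 ✓
  n5 stuck-at-1: output 1 ✗
  n6 stuck-at-0: output 1 ✗
  n6 stuck-at-1: output 0 ✓
  n7 stuck-at-0: output 0 ✓
  n7 stuck-at-1: output 1 ✗
Consistent faults: {n2 stuck-at-1, n4 stuck-at-1, n5 stuck-at-0, n6 stuck-at-1, n7 stuck-at-0} — 5 in all.

5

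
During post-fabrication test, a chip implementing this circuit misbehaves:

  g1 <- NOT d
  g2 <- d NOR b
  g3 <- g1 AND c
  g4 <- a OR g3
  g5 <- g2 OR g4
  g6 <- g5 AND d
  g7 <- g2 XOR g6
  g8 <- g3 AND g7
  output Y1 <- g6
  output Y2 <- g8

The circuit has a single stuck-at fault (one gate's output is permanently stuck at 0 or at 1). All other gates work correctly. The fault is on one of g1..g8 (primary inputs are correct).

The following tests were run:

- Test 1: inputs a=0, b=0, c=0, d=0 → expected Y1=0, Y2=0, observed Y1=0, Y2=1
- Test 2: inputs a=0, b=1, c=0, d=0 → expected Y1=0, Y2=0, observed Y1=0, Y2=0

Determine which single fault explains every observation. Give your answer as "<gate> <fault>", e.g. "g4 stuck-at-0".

Fault-free values for test 1 (a=0, b=0, c=0, d=0): g1=1, g2=1, g3=0, g4=0, g5=1, g6=0, g7=1, g8=0, giving Y1=0, Y2=0. Observed Y1=0, Y2=1.
Test 1: faults giving observed Y1=0, Y2=1 are {g3 stuck-at-1, g8 stuck-at-1}.
Test 2 (a=0, b=1, c=0, d=0): fault-free g1=1, g2=0, g3=0, g4=0, g5=0, g6=0, g7=0, g8=0 → Y1=0, Y2=0; observed Y1=0, Y2=0. Eliminates g8 stuck-at-1.
Only g3 stuck-at-1 is consistent with every test.

g3 stuck-at-1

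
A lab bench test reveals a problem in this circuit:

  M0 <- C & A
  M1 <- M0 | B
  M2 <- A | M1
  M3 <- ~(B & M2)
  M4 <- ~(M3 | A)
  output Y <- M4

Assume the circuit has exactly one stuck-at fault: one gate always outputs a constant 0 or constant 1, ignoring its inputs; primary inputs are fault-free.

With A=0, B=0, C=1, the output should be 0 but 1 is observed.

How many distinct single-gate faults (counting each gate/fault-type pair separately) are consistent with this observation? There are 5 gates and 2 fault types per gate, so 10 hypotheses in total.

2

Fault-free: M0=0, M1=0, M2=0, M3=1, M4=0 → 0. Observed 1.
  M0 stuck-at-0: output 0 ✗
  M0 stuck-at-1: output 0 ✗
  M1 stuck-at-0: output 0 ✗
  M1 stuck-at-1: output 0 ✗
  M2 stuck-at-0: output 0 ✗
  M2 stuck-at-1: output 0 ✗
  M3 stuck-at-0: output 1 ✓
  M3 stuck-at-1: output 0 ✗
  M4 stuck-at-0: output 0 ✗
  M4 stuck-at-1: output 1 ✓
Consistent faults: {M3 stuck-at-0, M4 stuck-at-1} — 2 in all.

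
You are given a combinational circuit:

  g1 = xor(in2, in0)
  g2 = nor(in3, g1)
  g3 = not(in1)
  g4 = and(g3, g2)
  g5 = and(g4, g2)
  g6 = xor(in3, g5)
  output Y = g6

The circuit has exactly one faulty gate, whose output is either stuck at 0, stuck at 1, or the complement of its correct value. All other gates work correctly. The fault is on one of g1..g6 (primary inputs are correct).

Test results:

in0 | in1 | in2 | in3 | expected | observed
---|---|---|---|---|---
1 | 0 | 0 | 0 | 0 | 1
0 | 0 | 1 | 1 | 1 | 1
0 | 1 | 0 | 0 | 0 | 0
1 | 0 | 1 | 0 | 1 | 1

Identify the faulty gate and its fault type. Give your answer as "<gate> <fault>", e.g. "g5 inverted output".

Fault-free values for test 1 (in0=1, in1=0, in2=0, in3=0): g1=1, g2=0, g3=1, g4=0, g5=0, g6=0, giving Y=0. Observed 1.
Test 1: faults giving observed 1 are {g1 stuck-at-0, g1 inverted output, g2 stuck-at-1, g2 inverted output, g5 stuck-at-1, g5 inverted output, g6 stuck-at-1, g6 inverted output}.
Test 2 (in0=0, in1=0, in2=1, in3=1): fault-free g1=1, g2=0, g3=1, g4=0, g5=0, g6=1 → 1; observed 1. Eliminates g2 stuck-at-1, g2 inverted output, g5 stuck-at-1, g5 inverted output, g6 inverted output.
Test 3 (in0=0, in1=1, in2=0, in3=0): fault-free g1=0, g2=1, g3=0, g4=0, g5=0, g6=0 → 0; observed 0. Eliminates g6 stuck-at-1.
Test 4 (in0=1, in1=0, in2=1, in3=0): fault-free g1=0, g2=1, g3=1, g4=1, g5=1, g6=1 → 1; observed 1. Eliminates g1 inverted output.
Only g1 stuck-at-0 is consistent with every test.

g1 stuck-at-0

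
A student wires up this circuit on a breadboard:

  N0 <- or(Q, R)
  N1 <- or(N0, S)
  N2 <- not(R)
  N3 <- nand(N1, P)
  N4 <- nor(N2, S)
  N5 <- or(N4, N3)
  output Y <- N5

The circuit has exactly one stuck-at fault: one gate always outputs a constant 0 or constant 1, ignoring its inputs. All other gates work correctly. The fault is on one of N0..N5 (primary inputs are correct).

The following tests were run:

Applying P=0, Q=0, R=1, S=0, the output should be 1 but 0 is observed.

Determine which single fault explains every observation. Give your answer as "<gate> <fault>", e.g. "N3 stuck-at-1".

N5 stuck-at-0

Fault-free values for test 1 (P=0, Q=0, R=1, S=0): N0=1, N1=1, N2=0, N3=1, N4=1, N5=1, giving Y=1. Observed 0.
Test 1: faults giving observed 0 are {N5 stuck-at-0}.
Only N5 stuck-at-0 is consistent with every test.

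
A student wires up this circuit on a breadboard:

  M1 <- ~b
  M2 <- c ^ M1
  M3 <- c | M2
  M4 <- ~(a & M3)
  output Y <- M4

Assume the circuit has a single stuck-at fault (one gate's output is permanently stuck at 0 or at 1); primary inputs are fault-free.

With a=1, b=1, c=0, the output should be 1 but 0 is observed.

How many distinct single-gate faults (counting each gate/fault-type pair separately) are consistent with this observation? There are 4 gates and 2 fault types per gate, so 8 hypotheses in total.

Fault-free: M1=0, M2=0, M3=0, M4=1 → 1. Observed 0.
  M1 stuck-at-0: output 1 ✗
  M1 stuck-at-1: output 0 ✓
  M2 stuck-at-0: output 1 ✗
  M2 stuck-at-1: output 0 ✓
  M3 stuck-at-0: output 1 ✗
  M3 stuck-at-1: output 0 ✓
  M4 stuck-at-0: output 0 ✓
  M4 stuck-at-1: output 1 ✗
Consistent faults: {M1 stuck-at-1, M2 stuck-at-1, M3 stuck-at-1, M4 stuck-at-0} — 4 in all.

4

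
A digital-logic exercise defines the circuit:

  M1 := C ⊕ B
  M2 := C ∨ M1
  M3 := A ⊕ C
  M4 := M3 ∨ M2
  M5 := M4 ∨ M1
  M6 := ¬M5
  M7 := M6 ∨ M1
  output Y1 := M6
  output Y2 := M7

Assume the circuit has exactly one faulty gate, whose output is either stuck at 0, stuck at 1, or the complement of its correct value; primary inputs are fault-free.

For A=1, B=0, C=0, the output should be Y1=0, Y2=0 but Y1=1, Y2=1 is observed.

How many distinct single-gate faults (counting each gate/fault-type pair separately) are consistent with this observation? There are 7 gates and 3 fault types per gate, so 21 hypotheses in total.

Fault-free: M1=0, M2=0, M3=1, M4=1, M5=1, M6=0, M7=0 → Y1=0, Y2=0. Observed Y1=1, Y2=1.
  M1: none of the 3 fault types match ✗
  M2: none of the 3 fault types match ✗
  M3: stuck-at-0, inverted output ✓; others ✗
  M4: stuck-at-0, inverted output ✓; others ✗
  M5: stuck-at-0, inverted output ✓; others ✗
  M6: stuck-at-1, inverted output ✓; others ✗
  M7: none of the 3 fault types match ✗
Consistent faults: {M3 stuck-at-0, M3 inverted output, M4 stuck-at-0, M4 inverted output, M5 stuck-at-0, M5 inverted output, M6 stuck-at-1, M6 inverted output} — 8 in all.

8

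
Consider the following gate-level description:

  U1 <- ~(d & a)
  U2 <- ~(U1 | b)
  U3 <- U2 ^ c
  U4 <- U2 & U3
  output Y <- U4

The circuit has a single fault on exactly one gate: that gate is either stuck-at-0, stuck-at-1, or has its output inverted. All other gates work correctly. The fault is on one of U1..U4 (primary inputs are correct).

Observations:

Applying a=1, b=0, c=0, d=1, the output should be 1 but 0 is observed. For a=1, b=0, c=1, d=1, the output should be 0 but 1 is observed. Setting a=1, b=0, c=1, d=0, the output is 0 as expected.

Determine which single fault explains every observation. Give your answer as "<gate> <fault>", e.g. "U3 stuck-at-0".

U3 inverted output

Fault-free values for test 1 (a=1, b=0, c=0, d=1): U1=0, U2=1, U3=1, U4=1, giving Y=1. Observed 0.
Test 1: faults giving observed 0 are {U1 stuck-at-1, U1 inverted output, U2 stuck-at-0, U2 inverted output, U3 stuck-at-0, U3 inverted output, U4 stuck-at-0, U4 inverted output}.
Test 2 (a=1, b=0, c=1, d=1): fault-free U1=0, U2=1, U3=0, U4=0 → 0; observed 1. Eliminates U1 stuck-at-1, U1 inverted output, U2 stuck-at-0, U2 inverted output, U3 stuck-at-0, U4 stuck-at-0.
Test 3 (a=1, b=0, c=1, d=0): fault-free U1=1, U2=0, U3=1, U4=0 → 0; observed 0. Eliminates U4 inverted output.
Only U3 inverted output is consistent with every test.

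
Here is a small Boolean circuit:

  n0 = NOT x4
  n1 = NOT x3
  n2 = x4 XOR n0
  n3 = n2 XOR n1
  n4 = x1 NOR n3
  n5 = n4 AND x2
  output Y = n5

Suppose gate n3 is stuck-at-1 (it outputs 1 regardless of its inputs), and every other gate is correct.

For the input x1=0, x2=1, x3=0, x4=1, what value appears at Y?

0

Propagate with n3 forced: n0=0, n1=1, n2=1, n3=1 [stuck-at-1], n4=0, n5=0.
So Y = 0. (Without the fault it would be 1.)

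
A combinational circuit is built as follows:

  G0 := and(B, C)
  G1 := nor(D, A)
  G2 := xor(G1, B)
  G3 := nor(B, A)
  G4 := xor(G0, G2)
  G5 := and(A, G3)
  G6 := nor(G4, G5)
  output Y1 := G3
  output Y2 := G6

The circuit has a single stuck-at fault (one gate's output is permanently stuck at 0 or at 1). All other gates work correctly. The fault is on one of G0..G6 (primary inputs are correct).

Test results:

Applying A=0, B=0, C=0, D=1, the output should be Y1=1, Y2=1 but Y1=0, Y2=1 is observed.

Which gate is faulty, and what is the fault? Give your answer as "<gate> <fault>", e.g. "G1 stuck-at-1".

G3 stuck-at-0

Fault-free values for test 1 (A=0, B=0, C=0, D=1): G0=0, G1=0, G2=0, G3=1, G4=0, G5=0, G6=1, giving Y1=1, Y2=1. Observed Y1=0, Y2=1.
Test 1: faults giving observed Y1=0, Y2=1 are {G3 stuck-at-0}.
Only G3 stuck-at-0 is consistent with every test.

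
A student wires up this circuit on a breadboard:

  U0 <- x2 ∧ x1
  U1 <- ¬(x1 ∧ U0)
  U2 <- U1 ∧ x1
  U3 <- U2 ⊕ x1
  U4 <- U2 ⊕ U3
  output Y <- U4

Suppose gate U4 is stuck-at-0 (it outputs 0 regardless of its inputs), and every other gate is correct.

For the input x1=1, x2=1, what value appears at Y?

Propagate with U4 forced: U0=1, U1=0, U2=0, U3=1, U4=0 [stuck-at-0].
So Y = 0. (Without the fault it would be 1.)

0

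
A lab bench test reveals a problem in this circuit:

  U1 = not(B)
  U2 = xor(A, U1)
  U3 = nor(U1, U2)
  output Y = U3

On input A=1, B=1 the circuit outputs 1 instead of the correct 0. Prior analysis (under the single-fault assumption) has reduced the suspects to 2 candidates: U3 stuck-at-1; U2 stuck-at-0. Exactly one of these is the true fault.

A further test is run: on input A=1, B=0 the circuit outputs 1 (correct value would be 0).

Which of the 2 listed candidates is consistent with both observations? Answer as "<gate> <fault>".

Evaluate each candidate on input A=1, B=0:
  U3 stuck-at-1: U1=1, U2=0, U3=1 [stuck-at-1] → 1 — matches
  U2 stuck-at-0: U1=1, U2=0 [stuck-at-0], U3=0 → 0 — eliminated
Only U3 stuck-at-1 reproduces the observed 1.

U3 stuck-at-1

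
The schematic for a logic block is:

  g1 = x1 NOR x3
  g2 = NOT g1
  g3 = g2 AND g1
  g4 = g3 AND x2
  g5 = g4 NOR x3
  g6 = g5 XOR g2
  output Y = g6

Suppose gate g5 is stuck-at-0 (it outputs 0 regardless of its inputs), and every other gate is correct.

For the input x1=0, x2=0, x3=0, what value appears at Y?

Propagate with g5 forced: g1=1, g2=0, g3=0, g4=0, g5=0 [stuck-at-0], g6=0.
So Y = 0. (Without the fault it would be 1.)

0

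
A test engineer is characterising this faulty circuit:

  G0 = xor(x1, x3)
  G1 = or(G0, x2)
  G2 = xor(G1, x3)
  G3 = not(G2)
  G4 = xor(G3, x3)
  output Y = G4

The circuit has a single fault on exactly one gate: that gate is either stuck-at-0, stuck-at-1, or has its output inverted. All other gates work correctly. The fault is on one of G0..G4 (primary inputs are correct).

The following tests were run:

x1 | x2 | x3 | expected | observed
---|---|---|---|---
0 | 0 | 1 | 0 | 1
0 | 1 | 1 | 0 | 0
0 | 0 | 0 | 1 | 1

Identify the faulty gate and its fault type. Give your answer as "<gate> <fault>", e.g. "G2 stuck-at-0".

G0 stuck-at-0

Fault-free values for test 1 (x1=0, x2=0, x3=1): G0=1, G1=1, G2=0, G3=1, G4=0, giving Y=0. Observed 1.
Test 1: faults giving observed 1 are {G0 stuck-at-0, G0 inverted output, G1 stuck-at-0, G1 inverted output, G2 stuck-at-1, G2 inverted output, G3 stuck-at-0, G3 inverted output, G4 stuck-at-1, G4 inverted output}.
Test 2 (x1=0, x2=1, x3=1): fault-free G0=1, G1=1, G2=0, G3=1, G4=0 → 0; observed 0. Eliminates G1 stuck-at-0, G1 inverted output, G2 stuck-at-1, G2 inverted output, G3 stuck-at-0, G3 inverted output, G4 stuck-at-1, G4 inverted output.
Test 3 (x1=0, x2=0, x3=0): fault-free G0=0, G1=0, G2=0, G3=1, G4=1 → 1; observed 1. Eliminates G0 inverted output.
Only G0 stuck-at-0 is consistent with every test.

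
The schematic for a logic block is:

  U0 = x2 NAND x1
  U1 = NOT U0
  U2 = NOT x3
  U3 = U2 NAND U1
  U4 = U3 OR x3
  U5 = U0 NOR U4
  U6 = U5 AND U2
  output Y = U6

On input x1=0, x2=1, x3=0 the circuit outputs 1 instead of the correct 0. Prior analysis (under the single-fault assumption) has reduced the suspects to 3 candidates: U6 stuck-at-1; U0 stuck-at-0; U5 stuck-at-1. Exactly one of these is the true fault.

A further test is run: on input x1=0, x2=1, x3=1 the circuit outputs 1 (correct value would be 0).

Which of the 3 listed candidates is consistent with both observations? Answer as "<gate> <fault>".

U6 stuck-at-1

Evaluate each candidate on input x1=0, x2=1, x3=1:
  U6 stuck-at-1: U0=1, U1=0, U2=0, U3=1, U4=1, U5=0, U6=1 [stuck-at-1] → 1 — matches
  U0 stuck-at-0: U0=0 [stuck-at-0], U1=1, U2=0, U3=1, U4=1, U5=0, U6=0 → 0 — eliminated
  U5 stuck-at-1: U0=1, U1=0, U2=0, U3=1, U4=1, U5=1 [stuck-at-1], U6=0 → 0 — eliminated
Only U6 stuck-at-1 reproduces the observed 1.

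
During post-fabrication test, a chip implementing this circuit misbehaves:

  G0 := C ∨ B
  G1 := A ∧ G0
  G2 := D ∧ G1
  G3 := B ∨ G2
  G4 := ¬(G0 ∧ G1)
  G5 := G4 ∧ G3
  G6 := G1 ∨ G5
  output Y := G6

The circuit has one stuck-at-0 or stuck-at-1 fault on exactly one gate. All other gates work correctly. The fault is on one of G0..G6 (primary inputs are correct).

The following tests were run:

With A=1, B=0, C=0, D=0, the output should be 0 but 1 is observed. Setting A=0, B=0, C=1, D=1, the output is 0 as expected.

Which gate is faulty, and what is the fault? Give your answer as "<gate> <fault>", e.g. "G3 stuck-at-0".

Fault-free values for test 1 (A=1, B=0, C=0, D=0): G0=0, G1=0, G2=0, G3=0, G4=1, G5=0, G6=0, giving Y=0. Observed 1.
Test 1: faults giving observed 1 are {G0 stuck-at-1, G1 stuck-at-1, G2 stuck-at-1, G3 stuck-at-1, G5 stuck-at-1, G6 stuck-at-1}.
Test 2 (A=0, B=0, C=1, D=1): fault-free G0=1, G1=0, G2=0, G3=0, G4=1, G5=0, G6=0 → 0; observed 0. Eliminates G1 stuck-at-1, G2 stuck-at-1, G3 stuck-at-1, G5 stuck-at-1, G6 stuck-at-1.
Only G0 stuck-at-1 is consistent with every test.

G0 stuck-at-1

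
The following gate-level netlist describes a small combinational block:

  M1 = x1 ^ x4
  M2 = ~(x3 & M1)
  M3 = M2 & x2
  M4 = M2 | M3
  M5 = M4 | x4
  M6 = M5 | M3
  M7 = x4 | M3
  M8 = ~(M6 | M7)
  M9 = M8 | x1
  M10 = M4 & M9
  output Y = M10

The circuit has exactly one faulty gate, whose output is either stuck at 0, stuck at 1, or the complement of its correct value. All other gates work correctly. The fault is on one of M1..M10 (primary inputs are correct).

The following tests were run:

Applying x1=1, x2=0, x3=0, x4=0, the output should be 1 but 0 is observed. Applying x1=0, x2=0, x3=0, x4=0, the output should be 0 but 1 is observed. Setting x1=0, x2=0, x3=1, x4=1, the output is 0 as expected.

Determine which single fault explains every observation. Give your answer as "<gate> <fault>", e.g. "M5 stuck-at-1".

Fault-free values for test 1 (x1=1, x2=0, x3=0, x4=0): M1=1, M2=1, M3=0, M4=1, M5=1, M6=1, M7=0, M8=0, M9=1, M10=1, giving Y=1. Observed 0.
Test 1: faults giving observed 0 are {M2 stuck-at-0, M2 inverted output, M4 stuck-at-0, M4 inverted output, M9 stuck-at-0, M9 inverted output, M10 stuck-at-0, M10 inverted output}.
Test 2 (x1=0, x2=0, x3=0, x4=0): fault-free M1=0, M2=1, M3=0, M4=1, M5=1, M6=1, M7=0, M8=0, M9=0, M10=0 → 0; observed 1. Eliminates M2 stuck-at-0, M2 inverted output, M4 stuck-at-0, M4 inverted output, M9 stuck-at-0, M10 stuck-at-0.
Test 3 (x1=0, x2=0, x3=1, x4=1): fault-free M1=1, M2=0, M3=0, M4=0, M5=1, M6=1, M7=1, M8=0, M9=0, M10=0 → 0; observed 0. Eliminates M10 inverted output.
Only M9 inverted output is consistent with every test.

M9 inverted output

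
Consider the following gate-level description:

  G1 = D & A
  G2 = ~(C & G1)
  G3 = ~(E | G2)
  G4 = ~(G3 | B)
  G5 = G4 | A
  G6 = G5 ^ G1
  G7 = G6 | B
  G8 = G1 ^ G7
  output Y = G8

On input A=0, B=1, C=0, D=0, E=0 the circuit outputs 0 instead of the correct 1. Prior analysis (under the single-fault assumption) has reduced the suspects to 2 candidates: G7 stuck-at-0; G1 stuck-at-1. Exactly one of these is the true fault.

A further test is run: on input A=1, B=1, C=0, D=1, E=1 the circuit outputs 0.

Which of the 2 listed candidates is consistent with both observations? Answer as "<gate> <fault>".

Evaluate each candidate on input A=1, B=1, C=0, D=1, E=1:
  G7 stuck-at-0: G1=1, G2=1, G3=0, G4=0, G5=1, G6=0, G7=0 [stuck-at-0], G8=1 → 1 — eliminated
  G1 stuck-at-1: G1=1 [stuck-at-1], G2=1, G3=0, G4=0, G5=1, G6=0, G7=1, G8=0 → 0 — matches
Only G1 stuck-at-1 reproduces the observed 0.

G1 stuck-at-1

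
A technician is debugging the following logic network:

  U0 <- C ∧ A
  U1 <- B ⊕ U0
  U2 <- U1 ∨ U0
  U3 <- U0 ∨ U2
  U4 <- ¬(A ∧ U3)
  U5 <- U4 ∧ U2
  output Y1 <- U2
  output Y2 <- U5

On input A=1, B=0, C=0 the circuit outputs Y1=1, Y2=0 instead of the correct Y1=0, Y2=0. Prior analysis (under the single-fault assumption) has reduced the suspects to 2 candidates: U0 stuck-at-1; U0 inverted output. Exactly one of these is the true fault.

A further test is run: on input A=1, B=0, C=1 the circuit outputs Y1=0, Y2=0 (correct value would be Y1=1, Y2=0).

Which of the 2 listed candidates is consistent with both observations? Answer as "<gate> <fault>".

U0 inverted output

Evaluate each candidate on input A=1, B=0, C=1:
  U0 stuck-at-1: U0=1 [stuck-at-1], U1=1, U2=1, U3=1, U4=0, U5=0 → Y1=1, Y2=0 — eliminated
  U0 inverted output: U0=0 [inverted output], U1=0, U2=0, U3=0, U4=1, U5=0 → Y1=0, Y2=0 — matches
Only U0 inverted output reproduces the observed Y1=0, Y2=0.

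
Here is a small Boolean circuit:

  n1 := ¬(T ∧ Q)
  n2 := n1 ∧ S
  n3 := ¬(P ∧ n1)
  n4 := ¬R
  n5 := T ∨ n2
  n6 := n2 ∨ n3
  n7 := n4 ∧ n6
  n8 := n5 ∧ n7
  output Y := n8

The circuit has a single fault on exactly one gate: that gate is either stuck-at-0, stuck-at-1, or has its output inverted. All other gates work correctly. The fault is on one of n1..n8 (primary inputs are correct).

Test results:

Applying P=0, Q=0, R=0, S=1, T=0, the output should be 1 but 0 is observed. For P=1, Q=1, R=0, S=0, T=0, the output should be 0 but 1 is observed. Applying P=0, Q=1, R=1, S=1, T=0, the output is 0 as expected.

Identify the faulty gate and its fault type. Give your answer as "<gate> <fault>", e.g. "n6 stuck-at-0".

n2 inverted output

Fault-free values for test 1 (P=0, Q=0, R=0, S=1, T=0): n1=1, n2=1, n3=1, n4=1, n5=1, n6=1, n7=1, n8=1, giving Y=1. Observed 0.
Test 1: faults giving observed 0 are {n1 stuck-at-0, n1 inverted output, n2 stuck-at-0, n2 inverted output, n4 stuck-at-0, n4 inverted output, n5 stuck-at-0, n5 inverted output, n6 stuck-at-0, n6 inverted output, n7 stuck-at-0, n7 inverted output, n8 stuck-at-0, n8 inverted output}.
Test 2 (P=1, Q=1, R=0, S=0, T=0): fault-free n1=1, n2=0, n3=0, n4=1, n5=0, n6=0, n7=0, n8=0 → 0; observed 1. Eliminates n1 stuck-at-0, n1 inverted output, n2 stuck-at-0, n4 stuck-at-0, n4 inverted output, n5 stuck-at-0, n5 inverted output, n6 stuck-at-0, n6 inverted output, n7 stuck-at-0, n7 inverted output, n8 stuck-at-0.
Test 3 (P=0, Q=1, R=1, S=1, T=0): fault-free n1=1, n2=1, n3=1, n4=0, n5=1, n6=1, n7=0, n8=0 → 0; observed 0. Eliminates n8 inverted output.
Only n2 inverted output is consistent with every test.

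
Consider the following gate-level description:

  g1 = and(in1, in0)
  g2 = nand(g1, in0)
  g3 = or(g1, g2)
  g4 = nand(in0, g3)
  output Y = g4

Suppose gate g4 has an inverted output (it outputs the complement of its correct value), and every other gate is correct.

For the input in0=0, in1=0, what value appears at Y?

Propagate with g4 forced: g1=0, g2=1, g3=1, g4=0 [inverted output].
So Y = 0. (Without the fault it would be 1.)

0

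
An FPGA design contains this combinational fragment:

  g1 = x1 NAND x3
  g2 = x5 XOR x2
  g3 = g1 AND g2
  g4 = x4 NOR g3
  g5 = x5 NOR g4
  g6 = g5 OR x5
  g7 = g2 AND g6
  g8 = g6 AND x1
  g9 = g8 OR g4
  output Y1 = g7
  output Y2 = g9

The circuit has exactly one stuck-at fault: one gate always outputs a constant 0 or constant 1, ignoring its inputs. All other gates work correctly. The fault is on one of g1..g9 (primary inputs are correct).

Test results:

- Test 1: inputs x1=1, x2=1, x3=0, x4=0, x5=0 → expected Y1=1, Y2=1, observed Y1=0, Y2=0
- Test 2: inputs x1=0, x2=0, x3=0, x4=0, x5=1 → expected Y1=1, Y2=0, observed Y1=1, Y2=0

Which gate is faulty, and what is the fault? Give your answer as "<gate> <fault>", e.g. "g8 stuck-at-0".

Fault-free values for test 1 (x1=1, x2=1, x3=0, x4=0, x5=0): g1=1, g2=1, g3=1, g4=0, g5=1, g6=1, g7=1, g8=1, g9=1, giving Y1=1, Y2=1. Observed Y1=0, Y2=0.
Test 1: faults giving observed Y1=0, Y2=0 are {g5 stuck-at-0, g6 stuck-at-0}.
Test 2 (x1=0, x2=0, x3=0, x4=0, x5=1): fault-free g1=1, g2=1, g3=1, g4=0, g5=0, g6=1, g7=1, g8=0, g9=0 → Y1=1, Y2=0; observed Y1=1, Y2=0. Eliminates g6 stuck-at-0.
Only g5 stuck-at-0 is consistent with every test.

g5 stuck-at-0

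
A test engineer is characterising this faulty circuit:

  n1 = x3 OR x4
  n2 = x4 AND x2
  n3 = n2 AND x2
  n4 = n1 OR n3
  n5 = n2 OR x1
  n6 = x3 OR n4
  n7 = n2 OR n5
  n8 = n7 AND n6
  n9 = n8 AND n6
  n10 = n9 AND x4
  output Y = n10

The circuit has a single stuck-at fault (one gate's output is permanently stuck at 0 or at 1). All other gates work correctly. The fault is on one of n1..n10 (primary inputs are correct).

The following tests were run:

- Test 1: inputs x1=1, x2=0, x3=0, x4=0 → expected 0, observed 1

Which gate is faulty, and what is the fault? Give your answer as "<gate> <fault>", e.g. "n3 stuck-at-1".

n10 stuck-at-1

Fault-free values for test 1 (x1=1, x2=0, x3=0, x4=0): n1=0, n2=0, n3=0, n4=0, n5=1, n6=0, n7=1, n8=0, n9=0, n10=0, giving Y=0. Observed 1.
Test 1: faults giving observed 1 are {n10 stuck-at-1}.
Only n10 stuck-at-1 is consistent with every test.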